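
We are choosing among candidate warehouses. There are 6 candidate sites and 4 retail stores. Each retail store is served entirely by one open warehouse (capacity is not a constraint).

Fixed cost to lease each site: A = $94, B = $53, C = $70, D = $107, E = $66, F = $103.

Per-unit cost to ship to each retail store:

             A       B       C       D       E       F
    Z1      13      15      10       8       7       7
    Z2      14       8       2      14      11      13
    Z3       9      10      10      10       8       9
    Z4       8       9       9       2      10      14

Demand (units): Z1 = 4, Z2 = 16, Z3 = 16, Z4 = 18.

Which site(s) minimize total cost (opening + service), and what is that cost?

For any fixed open set, each retail store goes to its cheapest open site; total = fixed + service.
{C, D}: Z1→D 8·4=32, Z2→C 2·16=32, Z3→C 10·16=160, Z4→D 2·18=36. Service 260; fixed 177; total 437.
{C}: service 394 + fixed 70 = 464
{C, D, E}: service 224 + fixed 243 = 467
{A, B, C, D, E, F}: service 224 + fixed 493 = 717
No other subset beats 437.

Open C and D; minimum total cost 437.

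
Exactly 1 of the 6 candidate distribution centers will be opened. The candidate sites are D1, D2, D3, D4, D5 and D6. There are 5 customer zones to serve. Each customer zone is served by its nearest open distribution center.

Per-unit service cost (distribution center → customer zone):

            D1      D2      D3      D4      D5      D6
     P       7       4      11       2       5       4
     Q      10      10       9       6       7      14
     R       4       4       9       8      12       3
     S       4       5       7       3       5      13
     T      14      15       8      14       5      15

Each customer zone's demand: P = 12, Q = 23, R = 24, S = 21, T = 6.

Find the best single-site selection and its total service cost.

With exactly 1 open, each customer zone uses its cheapest among the chosen.
{D4}: P→D4 2·12=24, Q→D4 6·23=138, R→D4 8·24=192, S→D4 3·21=63, T→D4 14·6=84. Service cost 501.
{D2}: service cost 569
{D1}: service cost 578
Among all 6 size-1 choices, {D4} is lowest.

Choose D4 only; total service cost 501.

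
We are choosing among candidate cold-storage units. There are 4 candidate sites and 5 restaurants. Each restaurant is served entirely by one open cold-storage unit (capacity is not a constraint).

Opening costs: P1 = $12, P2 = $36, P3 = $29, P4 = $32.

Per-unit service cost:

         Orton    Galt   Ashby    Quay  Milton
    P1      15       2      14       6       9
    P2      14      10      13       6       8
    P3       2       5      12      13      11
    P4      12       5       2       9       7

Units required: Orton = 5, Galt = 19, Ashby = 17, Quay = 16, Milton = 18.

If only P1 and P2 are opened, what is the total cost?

Each restaurant is assigned to its cheapest site among the open ones.
{P1, P2}: Orton→P2 14·5=70, Galt→P1 2·19=38, Ashby→P2 13·17=221, Quay→P1 6·16=96, Milton→P2 8·18=144. Service 569; fixed 48; total 617.

Total cost: 617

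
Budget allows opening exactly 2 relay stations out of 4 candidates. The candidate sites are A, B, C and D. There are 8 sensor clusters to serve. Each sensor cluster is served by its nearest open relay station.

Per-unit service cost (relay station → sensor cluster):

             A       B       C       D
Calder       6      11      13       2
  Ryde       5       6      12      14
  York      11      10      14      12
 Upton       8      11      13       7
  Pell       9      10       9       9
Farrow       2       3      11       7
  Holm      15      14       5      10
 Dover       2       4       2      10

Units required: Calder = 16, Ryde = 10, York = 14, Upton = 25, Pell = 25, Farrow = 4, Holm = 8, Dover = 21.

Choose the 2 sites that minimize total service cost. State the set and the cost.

Choose A and D; total service cost 766.

With exactly 2 open, each sensor cluster uses its cheapest among the chosen.
{A, D}: Calder→D 2·16=32, Ryde→A 5·10=50, York→A 11·14=154, Upton→D 7·25=175, Pell→A 9·25=225, Farrow→A 2·4=8, Holm→D 10·8=80, Dover→A 2·21=42. Service cost 766.
{B, D}: service cost 808
{A, C}: service cost 815
Among all 6 size-2 choices, {A, D} is lowest.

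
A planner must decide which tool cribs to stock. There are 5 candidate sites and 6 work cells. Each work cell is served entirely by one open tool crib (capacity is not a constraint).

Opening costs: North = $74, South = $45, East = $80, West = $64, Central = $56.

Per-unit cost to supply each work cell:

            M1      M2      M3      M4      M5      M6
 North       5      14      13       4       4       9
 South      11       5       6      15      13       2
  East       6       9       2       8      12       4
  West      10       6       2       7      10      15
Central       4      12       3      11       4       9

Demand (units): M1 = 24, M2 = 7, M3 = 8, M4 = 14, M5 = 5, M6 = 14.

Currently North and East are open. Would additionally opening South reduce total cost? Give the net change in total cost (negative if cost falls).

Current service cost with {North, East}: 331.
Adding South: each work cell re-picks its cheapest; new service cost 275, saving 56.
Extra fixed cost: 45. Net change = 45 − 56 = -11.
(Totals: 485 → 474.)

Yes — net change −11 (cost falls by 11).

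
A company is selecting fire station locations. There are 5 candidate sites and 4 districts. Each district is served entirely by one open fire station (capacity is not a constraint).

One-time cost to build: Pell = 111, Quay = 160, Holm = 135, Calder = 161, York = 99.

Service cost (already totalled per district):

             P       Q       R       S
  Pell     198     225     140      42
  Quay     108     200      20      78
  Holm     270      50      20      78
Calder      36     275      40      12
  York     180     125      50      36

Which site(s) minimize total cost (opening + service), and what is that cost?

For any fixed open set, each district goes to its cheapest open site; total = fixed + service.
{Holm, Calder}: P→Calder 36, Q→Holm 50, R→Holm 20, S→Calder 12. Service 118; fixed 296; total 414.
{Calder, York}: P→Calder 36, Q→York 125, R→Calder 40, S→Calder 12. Service 213; fixed 260; total 473.
{York}: P→York 180, Q→York 125, R→York 50, S→York 36. Service 391; fixed 99; total 490.
{Pell, Quay, Holm, Calder, York}: service 118 + fixed 666 = 784
No other subset beats 414.

Open Holm and Calder; minimum total cost 414.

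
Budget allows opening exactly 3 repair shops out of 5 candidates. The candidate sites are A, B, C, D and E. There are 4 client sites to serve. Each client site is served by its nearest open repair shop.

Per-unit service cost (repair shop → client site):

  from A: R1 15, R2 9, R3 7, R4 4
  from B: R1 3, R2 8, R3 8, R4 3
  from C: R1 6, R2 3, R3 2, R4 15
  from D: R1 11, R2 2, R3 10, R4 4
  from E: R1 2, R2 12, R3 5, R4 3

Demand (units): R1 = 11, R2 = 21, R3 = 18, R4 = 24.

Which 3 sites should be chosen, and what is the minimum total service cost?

Choose C, D and E; total service cost 172.

With exactly 3 open, each client site uses its cheapest among the chosen.
{C, D, E}: R1→E 2·11=22, R2→D 2·21=42, R3→C 2·18=36, R4→E 3·24=72. Service cost 172.
{B, C, D}: service cost 183
{A, C, E}: service cost 193
Among all 10 size-3 choices, {C, D, E} is lowest.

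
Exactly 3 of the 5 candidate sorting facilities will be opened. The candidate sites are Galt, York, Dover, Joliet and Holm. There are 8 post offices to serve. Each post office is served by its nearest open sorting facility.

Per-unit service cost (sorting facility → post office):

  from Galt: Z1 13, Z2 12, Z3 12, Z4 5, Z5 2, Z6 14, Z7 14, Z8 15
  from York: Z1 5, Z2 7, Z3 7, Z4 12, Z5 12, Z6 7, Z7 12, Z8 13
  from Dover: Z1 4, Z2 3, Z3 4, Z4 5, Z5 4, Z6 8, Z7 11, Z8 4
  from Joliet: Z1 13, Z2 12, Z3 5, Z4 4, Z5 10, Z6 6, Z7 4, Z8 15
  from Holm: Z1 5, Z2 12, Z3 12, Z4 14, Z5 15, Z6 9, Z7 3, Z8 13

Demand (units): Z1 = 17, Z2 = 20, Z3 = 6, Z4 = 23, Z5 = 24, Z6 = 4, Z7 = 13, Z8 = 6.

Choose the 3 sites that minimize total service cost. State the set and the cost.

Choose Galt, Dover and Joliet; total service cost 392.

With exactly 3 open, each post office uses its cheapest among the chosen.
{Galt, Dover, Joliet}: Z1→Dover 4·17=68, Z2→Dover 3·20=60, Z3→Dover 4·6=24, Z4→Joliet 4·23=92, Z5→Galt 2·24=48, Z6→Joliet 6·4=24, Z7→Joliet 4·13=52, Z8→Dover 4·6=24. Service cost 392.
{Galt, Dover, Holm}: service cost 410
{Dover, Joliet, Holm}: service cost 427
Among all 10 size-3 choices, {Galt, Dover, Joliet} is lowest.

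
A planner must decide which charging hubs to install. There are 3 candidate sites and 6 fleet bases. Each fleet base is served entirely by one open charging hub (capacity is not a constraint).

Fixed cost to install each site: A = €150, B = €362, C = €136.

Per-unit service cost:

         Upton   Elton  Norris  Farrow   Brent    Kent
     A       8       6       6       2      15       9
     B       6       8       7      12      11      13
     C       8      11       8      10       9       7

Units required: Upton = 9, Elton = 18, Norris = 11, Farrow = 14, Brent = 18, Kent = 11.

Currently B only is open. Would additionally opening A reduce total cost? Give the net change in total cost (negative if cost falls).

Current service cost with {B}: 784.
Adding A: each fleet base re-picks its cheapest; new service cost 553, saving 231.
Extra fixed cost: 150. Net change = 150 − 231 = -81.
(Totals: 1146 → 1065.)

Yes — net change −81 (cost falls by 81).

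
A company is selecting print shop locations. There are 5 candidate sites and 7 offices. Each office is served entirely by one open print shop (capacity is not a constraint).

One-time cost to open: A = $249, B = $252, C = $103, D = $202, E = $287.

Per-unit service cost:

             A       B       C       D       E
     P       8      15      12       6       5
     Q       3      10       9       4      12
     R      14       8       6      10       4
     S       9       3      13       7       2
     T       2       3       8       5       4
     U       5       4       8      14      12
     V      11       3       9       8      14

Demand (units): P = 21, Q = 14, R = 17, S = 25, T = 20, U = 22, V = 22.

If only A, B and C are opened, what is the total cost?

Each office is assigned to its cheapest site among the open ones.
{A, B, C}: P→A 8·21=168, Q→A 3·14=42, R→C 6·17=102, S→B 3·25=75, T→A 2·20=40, U→B 4·22=88, V→B 3·22=66. Service 581; fixed 604; total 1185.

Total cost: 1185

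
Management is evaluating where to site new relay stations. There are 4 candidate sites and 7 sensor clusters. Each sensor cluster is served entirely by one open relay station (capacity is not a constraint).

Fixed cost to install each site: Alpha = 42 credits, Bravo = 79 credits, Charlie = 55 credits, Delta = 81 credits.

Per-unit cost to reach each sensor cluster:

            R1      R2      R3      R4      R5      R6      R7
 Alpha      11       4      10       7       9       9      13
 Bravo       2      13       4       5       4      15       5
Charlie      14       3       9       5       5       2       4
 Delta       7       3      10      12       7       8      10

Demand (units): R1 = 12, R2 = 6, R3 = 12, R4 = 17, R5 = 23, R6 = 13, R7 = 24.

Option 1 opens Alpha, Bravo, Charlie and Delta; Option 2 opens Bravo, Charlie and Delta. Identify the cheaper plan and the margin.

Option 2 is cheaper by 42.

Option 1: {Alpha, Bravo, Charlie, Delta}: R1→Bravo 2·12=24, R2→Charlie 3·6=18, R3→Bravo 4·12=48, R4→Bravo 5·17=85, R5→Bravo 4·23=92, R6→Charlie 2·13=26, R7→Charlie 4·24=96. Service 389; fixed 257; total 646.
Option 2: {Bravo, Charlie, Delta}: R1→Bravo 2·12=24, R2→Charlie 3·6=18, R3→Bravo 4·12=48, R4→Bravo 5·17=85, R5→Bravo 4·23=92, R6→Charlie 2·13=26, R7→Charlie 4·24=96. Service 389; fixed 215; total 604.
Difference: |646 − 604| = 42.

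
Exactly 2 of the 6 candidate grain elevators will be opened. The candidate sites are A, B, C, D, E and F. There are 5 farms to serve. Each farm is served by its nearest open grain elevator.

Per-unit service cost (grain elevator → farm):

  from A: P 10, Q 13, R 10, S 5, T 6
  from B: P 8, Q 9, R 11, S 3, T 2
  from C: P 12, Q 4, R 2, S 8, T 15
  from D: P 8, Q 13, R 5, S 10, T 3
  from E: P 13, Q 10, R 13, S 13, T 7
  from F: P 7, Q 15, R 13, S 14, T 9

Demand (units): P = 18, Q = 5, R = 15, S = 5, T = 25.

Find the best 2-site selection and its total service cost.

Choose B and C; total service cost 259.

With exactly 2 open, each farm uses its cheapest among the chosen.
{B, C}: P→B 8·18=144, Q→C 4·5=20, R→C 2·15=30, S→B 3·5=15, T→B 2·25=50. Service cost 259.
{C, D}: service cost 309
{B, D}: service cost 329
Among all 15 size-2 choices, {B, C} is lowest.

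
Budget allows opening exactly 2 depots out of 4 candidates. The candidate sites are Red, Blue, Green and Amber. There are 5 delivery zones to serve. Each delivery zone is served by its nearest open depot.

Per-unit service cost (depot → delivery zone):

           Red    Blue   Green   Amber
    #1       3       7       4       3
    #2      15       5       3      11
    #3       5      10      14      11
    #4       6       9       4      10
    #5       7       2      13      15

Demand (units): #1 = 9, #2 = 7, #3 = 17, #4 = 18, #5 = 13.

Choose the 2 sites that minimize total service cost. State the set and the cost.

Choose Red and Blue; total service cost 281.

With exactly 2 open, each delivery zone uses its cheapest among the chosen.
{Red, Blue}: #1→Red 3·9=27, #2→Blue 5·7=35, #3→Red 5·17=85, #4→Red 6·18=108, #5→Blue 2·13=26. Service cost 281.
{Red, Green}: service cost 296
{Blue, Green}: service cost 325
Among all 6 size-2 choices, {Red, Blue} is lowest.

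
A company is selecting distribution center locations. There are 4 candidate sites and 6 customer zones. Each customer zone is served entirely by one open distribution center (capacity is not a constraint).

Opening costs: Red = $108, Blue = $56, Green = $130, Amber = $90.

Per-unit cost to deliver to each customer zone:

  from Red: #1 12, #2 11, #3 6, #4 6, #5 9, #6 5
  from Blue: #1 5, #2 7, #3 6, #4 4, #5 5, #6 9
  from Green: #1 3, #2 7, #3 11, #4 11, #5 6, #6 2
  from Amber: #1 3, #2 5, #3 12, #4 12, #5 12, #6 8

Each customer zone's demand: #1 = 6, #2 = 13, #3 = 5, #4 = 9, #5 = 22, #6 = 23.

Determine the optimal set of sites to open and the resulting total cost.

Open Blue and Green; minimum total cost 517.

For any fixed open set, each customer zone goes to its cheapest open site; total = fixed + service.
{Blue, Green}: #1→Green 3·6=18, #2→Blue 7·13=91, #3→Blue 6·5=30, #4→Blue 4·9=36, #5→Blue 5·22=110, #6→Green 2·23=46. Service 331; fixed 186; total 517.
{Blue}: service 504 + fixed 56 = 560
{Green}: #1→Green 3·6=18, #2→Green 7·13=91, #3→Green 11·5=55, #4→Green 11·9=99, #5→Green 6·22=132, #6→Green 2·23=46. Service 441; fixed 130; total 571.
{Red, Blue, Green, Amber}: #1→Green 3·6=18, #2→Amber 5·13=65, #3→Red 6·5=30, #4→Blue 4·9=36, #5→Blue 5·22=110, #6→Green 2·23=46. Service 305; fixed 384; total 689.
(All 15 nonempty subsets were checked; Blue and Green is lowest.)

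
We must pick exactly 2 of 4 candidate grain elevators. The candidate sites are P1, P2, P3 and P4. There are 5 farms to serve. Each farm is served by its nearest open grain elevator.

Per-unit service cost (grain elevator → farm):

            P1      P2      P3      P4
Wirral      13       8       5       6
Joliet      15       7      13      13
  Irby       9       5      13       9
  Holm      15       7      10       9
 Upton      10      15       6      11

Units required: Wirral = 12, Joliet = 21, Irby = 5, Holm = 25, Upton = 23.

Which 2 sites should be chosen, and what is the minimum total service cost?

With exactly 2 open, each farm uses its cheapest among the chosen.
{P2, P3}: Wirral→P3 5·12=60, Joliet→P2 7·21=147, Irby→P2 5·5=25, Holm→P2 7·25=175, Upton→P3 6·23=138. Service cost 545.
{P2, P4}: service cost 672
{P1, P2}: service cost 673
Among all 6 size-2 choices, {P2, P3} is lowest.

Choose P2 and P3; total service cost 545.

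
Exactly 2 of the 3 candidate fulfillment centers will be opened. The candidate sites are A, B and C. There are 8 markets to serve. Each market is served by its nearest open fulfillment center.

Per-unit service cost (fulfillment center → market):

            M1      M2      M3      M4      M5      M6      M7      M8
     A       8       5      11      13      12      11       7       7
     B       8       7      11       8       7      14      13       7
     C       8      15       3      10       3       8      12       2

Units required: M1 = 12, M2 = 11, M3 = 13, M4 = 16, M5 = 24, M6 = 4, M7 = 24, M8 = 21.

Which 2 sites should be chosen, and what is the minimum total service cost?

Choose A and C; total service cost 664.

With exactly 2 open, each market uses its cheapest among the chosen.
{A, C}: M1→A 8·12=96, M2→A 5·11=55, M3→C 3·13=39, M4→C 10·16=160, M5→C 3·24=72, M6→C 8·4=32, M7→A 7·24=168, M8→C 2·21=42. Service cost 664.
{B, C}: service cost 774
{A, B}: service cost 949
Among all 3 size-2 choices, {A, C} is lowest.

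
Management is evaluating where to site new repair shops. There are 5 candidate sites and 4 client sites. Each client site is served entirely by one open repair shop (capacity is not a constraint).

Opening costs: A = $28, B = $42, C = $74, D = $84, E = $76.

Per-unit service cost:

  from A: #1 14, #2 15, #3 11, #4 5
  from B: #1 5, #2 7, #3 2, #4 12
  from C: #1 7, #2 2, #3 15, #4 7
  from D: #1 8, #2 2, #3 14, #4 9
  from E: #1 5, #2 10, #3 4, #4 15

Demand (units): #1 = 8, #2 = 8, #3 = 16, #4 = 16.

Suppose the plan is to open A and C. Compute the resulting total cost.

Each client site is assigned to its cheapest site among the open ones.
{A, C}: #1→C 7·8=56, #2→C 2·8=16, #3→A 11·16=176, #4→A 5·16=80. Service 328; fixed 102; total 430.

Total cost: 430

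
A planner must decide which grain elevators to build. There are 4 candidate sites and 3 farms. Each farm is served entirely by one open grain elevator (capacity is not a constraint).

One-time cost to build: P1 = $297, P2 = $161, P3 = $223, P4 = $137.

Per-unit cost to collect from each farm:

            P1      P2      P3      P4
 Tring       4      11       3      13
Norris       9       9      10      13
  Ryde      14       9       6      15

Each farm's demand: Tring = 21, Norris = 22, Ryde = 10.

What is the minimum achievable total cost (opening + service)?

For any fixed open set, each farm goes to its cheapest open site; total = fixed + service.
{P3}: Tring→P3 3·21=63, Norris→P3 10·22=220, Ryde→P3 6·10=60. Service 343; fixed 223; total 566.
{P2}: service 519 + fixed 161 = 680
{P3, P4}: service 343 + fixed 360 = 703
{P1, P2, P3, P4}: service 321 + fixed 818 = 1139
No other subset beats 566.

Minimum total cost: 566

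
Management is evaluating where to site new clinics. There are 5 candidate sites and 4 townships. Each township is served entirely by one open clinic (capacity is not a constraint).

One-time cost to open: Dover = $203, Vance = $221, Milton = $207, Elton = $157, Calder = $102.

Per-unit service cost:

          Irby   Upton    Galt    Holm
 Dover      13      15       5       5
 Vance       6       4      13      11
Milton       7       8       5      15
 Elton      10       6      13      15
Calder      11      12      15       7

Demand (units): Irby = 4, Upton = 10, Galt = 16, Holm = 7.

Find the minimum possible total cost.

For any fixed open set, each township goes to its cheapest open site; total = fixed + service.
{Milton}: Irby→Milton 7·4=28, Upton→Milton 8·10=80, Galt→Milton 5·16=80, Holm→Milton 15·7=105. Service 293; fixed 207; total 500.
{Dover}: Irby→Dover 13·4=52, Upton→Dover 15·10=150, Galt→Dover 5·16=80, Holm→Dover 5·7=35. Service 317; fixed 203; total 520.
{Milton, Calder}: service 237 + fixed 309 = 546
{Dover, Vance, Milton, Elton, Calder}: service 179 + fixed 890 = 1069
No other subset beats 500.

Minimum total cost: 500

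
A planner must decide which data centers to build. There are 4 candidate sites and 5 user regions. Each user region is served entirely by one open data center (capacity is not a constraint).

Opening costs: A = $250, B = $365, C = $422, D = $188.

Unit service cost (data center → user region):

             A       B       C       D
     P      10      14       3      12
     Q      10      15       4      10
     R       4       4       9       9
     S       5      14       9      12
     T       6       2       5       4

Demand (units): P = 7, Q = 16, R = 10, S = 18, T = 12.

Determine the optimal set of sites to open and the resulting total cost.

Open A only; minimum total cost 682.

For any fixed open set, each user region goes to its cheapest open site; total = fixed + service.
{A}: P→A 10·7=70, Q→A 10·16=160, R→A 4·10=40, S→A 5·18=90, T→A 6·12=72. Service 432; fixed 250; total 682.
{D}: service 598 + fixed 188 = 786
{C}: P→C 3·7=21, Q→C 4·16=64, R→C 9·10=90, S→C 9·18=162, T→C 5·12=60. Service 397; fixed 422; total 819.
{A, B, C, D}: service 239 + fixed 1225 = 1464
No other subset beats 682.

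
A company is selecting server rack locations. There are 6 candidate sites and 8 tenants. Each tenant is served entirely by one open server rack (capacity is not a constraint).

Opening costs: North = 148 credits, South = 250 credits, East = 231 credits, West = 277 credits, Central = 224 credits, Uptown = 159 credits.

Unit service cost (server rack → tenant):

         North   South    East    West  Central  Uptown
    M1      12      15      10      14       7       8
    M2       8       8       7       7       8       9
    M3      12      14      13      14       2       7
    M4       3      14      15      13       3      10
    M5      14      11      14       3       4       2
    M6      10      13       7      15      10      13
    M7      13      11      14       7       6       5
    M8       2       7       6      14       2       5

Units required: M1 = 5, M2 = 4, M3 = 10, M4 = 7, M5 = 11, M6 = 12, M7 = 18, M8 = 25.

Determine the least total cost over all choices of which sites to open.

Minimum total cost: 654

For any fixed open set, each tenant goes to its cheapest open site; total = fixed + service.
{Central}: M1→Central 7·5=35, M2→Central 8·4=32, M3→Central 2·10=20, M4→Central 3·7=21, M5→Central 4·11=44, M6→Central 10·12=120, M7→Central 6·18=108, M8→Central 2·25=50. Service 430; fixed 224; total 654.
{North, Uptown}: M1→Uptown 8·5=40, M2→North 8·4=32, M3→Uptown 7·10=70, M4→North 3·7=21, M5→Uptown 2·11=22, M6→North 10·12=120, M7→Uptown 5·18=90, M8→North 2·25=50. Service 445; fixed 307; total 752.
{Uptown}: service 609 + fixed 159 = 768
{North, South, East, West, Central, Uptown}: service 350 + fixed 1289 = 1639
No other subset beats 654.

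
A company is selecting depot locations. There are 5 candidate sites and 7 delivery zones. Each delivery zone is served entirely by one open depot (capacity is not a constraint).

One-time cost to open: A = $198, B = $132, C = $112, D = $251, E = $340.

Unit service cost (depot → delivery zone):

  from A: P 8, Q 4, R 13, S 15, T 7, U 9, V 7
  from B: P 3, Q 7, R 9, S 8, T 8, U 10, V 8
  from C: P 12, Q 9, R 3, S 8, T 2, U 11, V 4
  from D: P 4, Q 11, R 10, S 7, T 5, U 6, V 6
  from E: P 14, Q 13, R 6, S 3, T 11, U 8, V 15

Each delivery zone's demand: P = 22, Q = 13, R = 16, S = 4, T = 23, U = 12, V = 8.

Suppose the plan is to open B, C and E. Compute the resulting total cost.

Each delivery zone is assigned to its cheapest site among the open ones.
{B, C, E}: P→B 3·22=66, Q→B 7·13=91, R→C 3·16=48, S→E 3·4=12, T→C 2·23=46, U→E 8·12=96, V→C 4·8=32. Service 391; fixed 584; total 975.

Total cost: 975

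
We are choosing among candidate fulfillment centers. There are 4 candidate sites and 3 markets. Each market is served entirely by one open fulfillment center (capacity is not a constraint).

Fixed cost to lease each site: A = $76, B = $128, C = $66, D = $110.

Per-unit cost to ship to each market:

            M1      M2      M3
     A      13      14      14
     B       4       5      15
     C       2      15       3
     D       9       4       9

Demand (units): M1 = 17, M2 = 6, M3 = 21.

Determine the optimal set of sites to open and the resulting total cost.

For any fixed open set, each market goes to its cheapest open site; total = fixed + service.
{C}: M1→C 2·17=34, M2→C 15·6=90, M3→C 3·21=63. Service 187; fixed 66; total 253.
{C, D}: service 121 + fixed 176 = 297
{B, C}: M1→C 2·17=34, M2→B 5·6=30, M3→C 3·21=63. Service 127; fixed 194; total 321.
{A, B, C, D}: service 121 + fixed 380 = 501
No other subset beats 253.

Open C only; minimum total cost 253.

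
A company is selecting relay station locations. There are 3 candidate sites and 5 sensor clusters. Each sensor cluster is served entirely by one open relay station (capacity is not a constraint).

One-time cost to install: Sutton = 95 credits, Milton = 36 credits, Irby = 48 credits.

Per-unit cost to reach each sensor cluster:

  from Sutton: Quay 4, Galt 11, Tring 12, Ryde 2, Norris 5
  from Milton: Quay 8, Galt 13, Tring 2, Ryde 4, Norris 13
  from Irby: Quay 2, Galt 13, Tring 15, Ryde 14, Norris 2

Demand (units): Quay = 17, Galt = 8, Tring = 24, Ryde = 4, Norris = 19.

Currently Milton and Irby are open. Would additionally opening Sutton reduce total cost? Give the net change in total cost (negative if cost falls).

Current service cost with {Milton, Irby}: 240.
Adding Sutton: each sensor cluster re-picks its cheapest; new service cost 216, saving 24.
Extra fixed cost: 95. Net change = 95 − 24 = 71.
(Totals: 324 → 395.)

No — net change +71 (cost rises by 71).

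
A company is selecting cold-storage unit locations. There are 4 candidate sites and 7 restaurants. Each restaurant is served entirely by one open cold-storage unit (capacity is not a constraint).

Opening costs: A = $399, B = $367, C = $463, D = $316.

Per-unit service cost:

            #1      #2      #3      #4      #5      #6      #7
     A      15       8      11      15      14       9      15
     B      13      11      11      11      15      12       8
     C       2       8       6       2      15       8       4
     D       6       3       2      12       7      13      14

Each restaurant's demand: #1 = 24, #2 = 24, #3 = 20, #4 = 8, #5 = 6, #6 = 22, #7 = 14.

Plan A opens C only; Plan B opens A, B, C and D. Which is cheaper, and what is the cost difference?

Plan A: {C}: #1→C 2·24=48, #2→C 8·24=192, #3→C 6·20=120, #4→C 2·8=16, #5→C 15·6=90, #6→C 8·22=176, #7→C 4·14=56. Service 698; fixed 463; total 1161.
Plan B: {A, B, C, D}: #1→C 2·24=48, #2→D 3·24=72, #3→D 2·20=40, #4→C 2·8=16, #5→D 7·6=42, #6→C 8·22=176, #7→C 4·14=56. Service 450; fixed 1545; total 1995.
Difference: |1161 − 1995| = 834.

Plan A is cheaper by 834.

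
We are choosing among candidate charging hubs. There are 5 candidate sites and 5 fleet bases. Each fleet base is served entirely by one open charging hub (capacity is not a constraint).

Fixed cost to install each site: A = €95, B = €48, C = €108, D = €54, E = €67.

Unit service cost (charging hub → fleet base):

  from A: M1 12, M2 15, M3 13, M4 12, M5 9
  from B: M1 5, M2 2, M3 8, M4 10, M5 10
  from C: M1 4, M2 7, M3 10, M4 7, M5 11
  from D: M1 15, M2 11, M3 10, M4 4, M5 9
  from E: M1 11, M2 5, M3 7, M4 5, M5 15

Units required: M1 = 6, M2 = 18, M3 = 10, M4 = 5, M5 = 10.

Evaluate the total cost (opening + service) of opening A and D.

Total cost: 629

Each fleet base is assigned to its cheapest site among the open ones.
{A, D}: M1→A 12·6=72, M2→D 11·18=198, M3→D 10·10=100, M4→D 4·5=20, M5→A 9·10=90. Service 480; fixed 149; total 629.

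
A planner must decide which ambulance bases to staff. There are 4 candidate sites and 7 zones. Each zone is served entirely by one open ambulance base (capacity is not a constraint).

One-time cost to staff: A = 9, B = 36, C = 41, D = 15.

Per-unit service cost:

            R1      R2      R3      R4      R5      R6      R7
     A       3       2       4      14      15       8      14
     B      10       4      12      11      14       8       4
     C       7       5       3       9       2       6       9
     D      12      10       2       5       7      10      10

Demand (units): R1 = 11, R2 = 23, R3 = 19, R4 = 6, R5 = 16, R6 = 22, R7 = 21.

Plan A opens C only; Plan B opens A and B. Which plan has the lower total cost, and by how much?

Plan A: {C}: R1→C 7·11=77, R2→C 5·23=115, R3→C 3·19=57, R4→C 9·6=54, R5→C 2·16=32, R6→C 6·22=132, R7→C 9·21=189. Service 656; fixed 41; total 697.
Plan B: {A, B}: R1→A 3·11=33, R2→A 2·23=46, R3→A 4·19=76, R4→B 11·6=66, R5→B 14·16=224, R6→A 8·22=176, R7→B 4·21=84. Service 705; fixed 45; total 750.
Difference: |697 − 750| = 53.

Plan A is cheaper by 53.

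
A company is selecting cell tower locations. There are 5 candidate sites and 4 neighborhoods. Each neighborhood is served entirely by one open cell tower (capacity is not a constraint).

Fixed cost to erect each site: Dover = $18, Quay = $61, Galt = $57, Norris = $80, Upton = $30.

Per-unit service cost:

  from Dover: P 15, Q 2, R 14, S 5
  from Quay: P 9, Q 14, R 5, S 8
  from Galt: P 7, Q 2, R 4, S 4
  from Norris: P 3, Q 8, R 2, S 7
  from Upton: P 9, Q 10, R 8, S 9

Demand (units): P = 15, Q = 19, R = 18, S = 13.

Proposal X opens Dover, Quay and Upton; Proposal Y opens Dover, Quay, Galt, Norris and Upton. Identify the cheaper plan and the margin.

Proposal X: {Dover, Quay, Upton}: P→Quay 9·15=135, Q→Dover 2·19=38, R→Quay 5·18=90, S→Dover 5·13=65. Service 328; fixed 109; total 437.
Proposal Y: {Dover, Quay, Galt, Norris, Upton}: P→Norris 3·15=45, Q→Dover 2·19=38, R→Norris 2·18=36, S→Galt 4·13=52. Service 171; fixed 246; total 417.
Difference: |437 − 417| = 20.

Proposal Y is cheaper by 20.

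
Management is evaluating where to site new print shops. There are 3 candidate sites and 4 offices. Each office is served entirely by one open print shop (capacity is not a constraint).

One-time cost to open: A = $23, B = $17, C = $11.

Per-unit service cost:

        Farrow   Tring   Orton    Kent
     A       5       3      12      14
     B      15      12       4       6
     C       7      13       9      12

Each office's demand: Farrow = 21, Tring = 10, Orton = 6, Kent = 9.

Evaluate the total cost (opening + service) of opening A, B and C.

Each office is assigned to its cheapest site among the open ones.
{A, B, C}: Farrow→A 5·21=105, Tring→A 3·10=30, Orton→B 4·6=24, Kent→B 6·9=54. Service 213; fixed 51; total 264.

Total cost: 264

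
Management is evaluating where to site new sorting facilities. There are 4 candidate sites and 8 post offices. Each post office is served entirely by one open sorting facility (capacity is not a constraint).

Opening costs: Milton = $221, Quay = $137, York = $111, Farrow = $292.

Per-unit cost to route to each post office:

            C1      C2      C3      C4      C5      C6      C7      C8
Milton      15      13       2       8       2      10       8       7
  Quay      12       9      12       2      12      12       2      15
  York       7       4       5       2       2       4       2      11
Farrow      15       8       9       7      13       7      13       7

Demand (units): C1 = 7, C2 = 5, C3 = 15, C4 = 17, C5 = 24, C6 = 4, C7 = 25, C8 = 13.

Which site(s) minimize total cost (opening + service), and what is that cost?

Open York only; minimum total cost 546.

For any fixed open set, each post office goes to its cheapest open site; total = fixed + service.
{York}: C1→York 7·7=49, C2→York 4·5=20, C3→York 5·15=75, C4→York 2·17=34, C5→York 2·24=48, C6→York 4·4=16, C7→York 2·25=50, C8→York 11·13=143. Service 435; fixed 111; total 546.
{Milton, York}: service 338 + fixed 332 = 670
{Quay, York}: service 435 + fixed 248 = 683
{Milton, Quay, York, Farrow}: service 338 + fixed 761 = 1099
No other subset beats 546.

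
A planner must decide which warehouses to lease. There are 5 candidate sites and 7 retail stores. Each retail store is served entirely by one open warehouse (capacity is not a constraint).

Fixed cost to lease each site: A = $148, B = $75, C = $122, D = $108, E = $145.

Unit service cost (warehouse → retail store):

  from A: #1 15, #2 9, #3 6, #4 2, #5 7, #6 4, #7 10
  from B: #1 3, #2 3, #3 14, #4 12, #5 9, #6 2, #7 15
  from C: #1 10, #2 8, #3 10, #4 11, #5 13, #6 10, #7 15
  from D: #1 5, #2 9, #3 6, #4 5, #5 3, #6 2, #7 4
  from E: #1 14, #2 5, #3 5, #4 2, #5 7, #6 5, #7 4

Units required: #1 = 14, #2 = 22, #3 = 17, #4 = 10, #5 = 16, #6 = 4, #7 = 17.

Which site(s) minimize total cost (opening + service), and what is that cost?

For any fixed open set, each retail store goes to its cheapest open site; total = fixed + service.
{B, D}: #1→B 3·14=42, #2→B 3·22=66, #3→D 6·17=102, #4→D 5·10=50, #5→D 3·16=48, #6→B 2·4=8, #7→D 4·17=68. Service 384; fixed 183; total 567.
{B, E}: service 401 + fixed 220 = 621
{D}: #1→D 5·14=70, #2→D 9·22=198, #3→D 6·17=102, #4→D 5·10=50, #5→D 3·16=48, #6→D 2·4=8, #7→D 4·17=68. Service 544; fixed 108; total 652.
{A, B, C, D, E}: service 337 + fixed 598 = 935
No other subset beats 567.

Open B and D; minimum total cost 567.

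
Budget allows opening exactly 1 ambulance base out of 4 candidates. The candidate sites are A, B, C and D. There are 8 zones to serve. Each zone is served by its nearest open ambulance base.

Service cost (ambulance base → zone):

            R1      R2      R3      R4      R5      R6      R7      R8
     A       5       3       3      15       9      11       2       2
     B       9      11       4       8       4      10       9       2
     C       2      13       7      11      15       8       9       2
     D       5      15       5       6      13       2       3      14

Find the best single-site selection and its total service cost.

With exactly 1 open, each zone uses its cheapest among the chosen.
{A}: R1→A 5, R2→A 3, R3→A 3, R4→A 15, R5→A 9, R6→A 11, R7→A 2, R8→A 2. Service cost 50.
{B}: service cost 57
{D}: service cost 63
Among all 4 size-1 choices, {A} is lowest.

Choose A only; total service cost 50.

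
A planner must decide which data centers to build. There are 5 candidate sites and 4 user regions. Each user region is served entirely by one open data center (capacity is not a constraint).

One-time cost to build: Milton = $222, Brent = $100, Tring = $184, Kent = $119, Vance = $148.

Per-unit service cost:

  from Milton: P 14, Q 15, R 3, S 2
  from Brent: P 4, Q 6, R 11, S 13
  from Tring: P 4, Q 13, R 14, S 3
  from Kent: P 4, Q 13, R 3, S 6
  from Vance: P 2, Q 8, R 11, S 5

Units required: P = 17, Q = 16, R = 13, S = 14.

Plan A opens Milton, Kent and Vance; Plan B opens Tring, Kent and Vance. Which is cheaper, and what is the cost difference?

Plan A: {Milton, Kent, Vance}: P→Vance 2·17=34, Q→Vance 8·16=128, R→Milton 3·13=39, S→Milton 2·14=28. Service 229; fixed 489; total 718.
Plan B: {Tring, Kent, Vance}: P→Vance 2·17=34, Q→Vance 8·16=128, R→Kent 3·13=39, S→Tring 3·14=42. Service 243; fixed 451; total 694.
Difference: |718 − 694| = 24.

Plan B is cheaper by 24.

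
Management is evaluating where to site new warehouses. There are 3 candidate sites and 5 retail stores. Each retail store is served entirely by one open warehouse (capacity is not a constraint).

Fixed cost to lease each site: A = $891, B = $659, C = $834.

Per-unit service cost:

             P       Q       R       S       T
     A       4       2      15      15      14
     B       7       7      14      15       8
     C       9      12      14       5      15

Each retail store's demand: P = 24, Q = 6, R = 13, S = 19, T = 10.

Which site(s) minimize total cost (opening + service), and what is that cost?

Open B only; minimum total cost 1416.

For any fixed open set, each retail store goes to its cheapest open site; total = fixed + service.
{B}: P→B 7·24=168, Q→B 7·6=42, R→B 14·13=182, S→B 15·19=285, T→B 8·10=80. Service 757; fixed 659; total 1416.
{C}: P→C 9·24=216, Q→C 12·6=72, R→C 14·13=182, S→C 5·19=95, T→C 15·10=150. Service 715; fixed 834; total 1549.
{A}: P→A 4·24=96, Q→A 2·6=12, R→A 15·13=195, S→A 15·19=285, T→A 14·10=140. Service 728; fixed 891; total 1619.
{A, B, C}: service 465 + fixed 2384 = 2849
No other subset beats 1416.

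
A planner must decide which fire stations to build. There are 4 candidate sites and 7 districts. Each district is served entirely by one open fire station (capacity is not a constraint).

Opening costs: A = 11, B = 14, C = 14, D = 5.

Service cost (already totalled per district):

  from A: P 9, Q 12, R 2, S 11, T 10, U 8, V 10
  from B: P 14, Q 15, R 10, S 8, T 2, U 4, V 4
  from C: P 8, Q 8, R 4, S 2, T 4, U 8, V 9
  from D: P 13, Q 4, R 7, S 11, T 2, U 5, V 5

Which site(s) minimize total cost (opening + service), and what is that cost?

Open C and D; minimum total cost 49.

For any fixed open set, each district goes to its cheapest open site; total = fixed + service.
{C, D}: P→C 8, Q→D 4, R→C 4, S→C 2, T→D 2, U→D 5, V→D 5. Service 30; fixed 19; total 49.
{D}: P→D 13, Q→D 4, R→D 7, S→D 11, T→D 2, U→D 5, V→D 5. Service 47; fixed 5; total 52.
{A, D}: P→A 9, Q→D 4, R→A 2, S→A 11, T→D 2, U→D 5, V→D 5. Service 38; fixed 16; total 54.
{A, B, C, D}: service 26 + fixed 44 = 70
(All 15 nonempty subsets were checked; C and D is lowest.)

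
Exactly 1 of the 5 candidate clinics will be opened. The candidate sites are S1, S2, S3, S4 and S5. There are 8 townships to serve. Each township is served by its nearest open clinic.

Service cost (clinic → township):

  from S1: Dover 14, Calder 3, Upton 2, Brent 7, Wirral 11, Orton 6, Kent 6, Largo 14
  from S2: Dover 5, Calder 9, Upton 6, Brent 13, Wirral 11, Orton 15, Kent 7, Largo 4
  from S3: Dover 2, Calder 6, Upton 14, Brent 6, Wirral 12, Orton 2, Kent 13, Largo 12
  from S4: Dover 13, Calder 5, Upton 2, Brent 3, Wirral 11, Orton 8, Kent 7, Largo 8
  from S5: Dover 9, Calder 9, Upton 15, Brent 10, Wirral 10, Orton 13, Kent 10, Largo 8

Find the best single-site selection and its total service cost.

With exactly 1 open, each township uses its cheapest among the chosen.
{S4}: Dover→S4 13, Calder→S4 5, Upton→S4 2, Brent→S4 3, Wirral→S4 11, Orton→S4 8, Kent→S4 7, Largo→S4 8. Service cost 57.
{S1}: service cost 63
{S3}: service cost 67
Among all 5 size-1 choices, {S4} is lowest.

Choose S4 only; total service cost 57.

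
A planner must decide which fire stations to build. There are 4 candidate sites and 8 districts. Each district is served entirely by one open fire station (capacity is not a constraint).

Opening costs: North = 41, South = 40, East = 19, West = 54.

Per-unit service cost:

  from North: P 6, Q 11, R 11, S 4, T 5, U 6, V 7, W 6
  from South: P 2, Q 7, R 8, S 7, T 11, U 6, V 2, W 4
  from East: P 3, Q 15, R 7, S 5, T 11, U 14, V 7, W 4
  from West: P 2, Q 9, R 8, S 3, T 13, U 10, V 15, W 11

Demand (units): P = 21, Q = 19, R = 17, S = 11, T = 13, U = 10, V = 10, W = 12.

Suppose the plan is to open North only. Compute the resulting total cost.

Each district is assigned to its cheapest site among the open ones.
{North}: P→North 6·21=126, Q→North 11·19=209, R→North 11·17=187, S→North 4·11=44, T→North 5·13=65, U→North 6·10=60, V→North 7·10=70, W→North 6·12=72. Service 833; fixed 41; total 874.

Total cost: 874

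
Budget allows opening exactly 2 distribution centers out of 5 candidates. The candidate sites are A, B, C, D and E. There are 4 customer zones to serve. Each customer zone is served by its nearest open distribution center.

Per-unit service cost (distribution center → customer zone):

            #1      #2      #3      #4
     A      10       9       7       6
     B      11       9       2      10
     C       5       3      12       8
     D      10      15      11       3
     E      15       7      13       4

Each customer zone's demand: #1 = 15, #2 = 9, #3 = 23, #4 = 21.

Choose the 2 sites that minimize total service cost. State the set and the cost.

Choose B and C; total service cost 316.

With exactly 2 open, each customer zone uses its cheapest among the chosen.
{B, C}: #1→C 5·15=75, #2→C 3·9=27, #3→B 2·23=46, #4→C 8·21=168. Service cost 316.
{B, D}: service cost 340
{B, E}: service cost 358
Among all 10 size-2 choices, {B, C} is lowest.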